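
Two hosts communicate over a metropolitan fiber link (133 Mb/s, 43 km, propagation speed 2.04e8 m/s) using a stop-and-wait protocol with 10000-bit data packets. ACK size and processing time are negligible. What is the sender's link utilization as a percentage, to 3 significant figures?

t_tx = L/R = 10000/133000000 = 7.5188e-05 s.
t_prop = 43000/204000000 = 0.000210784 s; RTT = 0.000421569 s.
Cycle = t_tx + RTT = 0.000496757 s.
Utilization = t_tx / cycle = 7.5188e-05/0.000496757 = 15.1 %.

15.1 %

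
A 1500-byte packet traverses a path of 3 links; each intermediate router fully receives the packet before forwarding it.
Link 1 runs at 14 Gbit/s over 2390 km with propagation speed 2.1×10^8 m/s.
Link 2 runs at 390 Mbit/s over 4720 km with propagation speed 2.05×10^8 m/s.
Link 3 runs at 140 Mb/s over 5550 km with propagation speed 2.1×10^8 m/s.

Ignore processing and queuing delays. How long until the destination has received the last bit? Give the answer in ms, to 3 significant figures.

61.0 ms

L = 1500 × 8 = 12000 bits.
Transmission delays (L/R per hop): 0.000857143, 0.0307692, 0.0857143 ms; sum = 0.117341 ms.
Propagation delays (d/s per hop): 11.381, 23.0244, 26.4286 ms; sum = 60.8339 ms.
End-to-end = 61.0 ms.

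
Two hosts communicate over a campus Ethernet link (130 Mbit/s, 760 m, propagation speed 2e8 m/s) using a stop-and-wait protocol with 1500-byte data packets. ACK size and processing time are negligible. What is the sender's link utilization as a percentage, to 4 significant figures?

t_tx = L/R = 12000/130000000 = 9.23077e-05 s.
t_prop = 760/200000000 = 3.8e-06 s; RTT = 7.6e-06 s.
Cycle = t_tx + RTT = 9.99077e-05 s.
Utilization = t_tx / cycle = 9.23077e-05/9.99077e-05 = 92.39 %.

92.39 %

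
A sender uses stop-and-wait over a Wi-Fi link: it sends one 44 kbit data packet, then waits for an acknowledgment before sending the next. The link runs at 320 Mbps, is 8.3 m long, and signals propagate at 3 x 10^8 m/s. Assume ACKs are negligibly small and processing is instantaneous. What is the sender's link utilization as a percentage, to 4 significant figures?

99.96 %

t_tx = L/R = 44000/320000000 = 0.0001375 s.
t_prop = 8.3/300000000 = 2.76667e-08 s; RTT = 5.53333e-08 s.
Cycle = t_tx + RTT = 0.000137555 s.
Utilization = t_tx / cycle = 0.0001375/0.000137555 = 99.96 %.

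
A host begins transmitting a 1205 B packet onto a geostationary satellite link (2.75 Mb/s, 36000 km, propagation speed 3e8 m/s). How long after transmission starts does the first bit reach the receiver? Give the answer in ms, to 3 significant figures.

120 ms

First bit experiences only propagation delay: d/s = 36000000/300000000 = 120 ms.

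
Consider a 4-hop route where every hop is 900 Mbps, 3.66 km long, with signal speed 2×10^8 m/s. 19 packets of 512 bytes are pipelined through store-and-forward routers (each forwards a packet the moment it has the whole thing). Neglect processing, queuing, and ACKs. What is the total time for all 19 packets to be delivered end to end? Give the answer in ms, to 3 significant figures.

Per-hop transmission t_tx = L/R = 4096/900000000 = 0.00455111 ms.
Per-hop propagation t_prop = 3660/200000000 = 0.0183 ms.
Pipeline fill: first packet needs 4·t_tx to clear all hops; remaining 18 packets each add one t_tx.
Total = (4+19-1)·t_tx + 4·t_prop = 22·0.00455111 + 4·0.0183 = 0.173 ms.

0.173 ms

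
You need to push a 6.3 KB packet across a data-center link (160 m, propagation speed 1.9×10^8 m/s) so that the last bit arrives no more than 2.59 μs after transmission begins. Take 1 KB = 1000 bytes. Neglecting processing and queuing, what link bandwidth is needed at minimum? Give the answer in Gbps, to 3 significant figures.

28.8 Gbps

L = 50400 bits.
Propagation delay = 160 / 190000000 = 0.842105 μs.
Transmission budget = 2.59 − 0.842105 = 1.74789 μs.
R ≥ L / t_tx = 50400 bits / 1.74789e-06 s = 28.8 Gbps.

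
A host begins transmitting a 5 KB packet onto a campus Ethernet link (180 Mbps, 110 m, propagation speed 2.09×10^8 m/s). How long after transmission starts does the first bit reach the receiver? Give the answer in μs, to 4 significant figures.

First bit experiences only propagation delay: d/s = 110/209000000 = 0.5263 μs.

0.5263 μs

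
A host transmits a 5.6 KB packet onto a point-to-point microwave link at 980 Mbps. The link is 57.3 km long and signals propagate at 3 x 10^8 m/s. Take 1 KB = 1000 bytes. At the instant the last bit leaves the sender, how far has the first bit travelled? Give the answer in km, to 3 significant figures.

13.7 km

t_tx = L/R = 44800/980000000 = 4.57143e-05 s.
Distance = s × t_tx = 300000000 × 4.57143e-05 = 13.7 km.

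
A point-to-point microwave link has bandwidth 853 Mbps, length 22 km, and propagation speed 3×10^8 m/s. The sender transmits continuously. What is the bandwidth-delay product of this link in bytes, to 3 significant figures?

7820 bytes

Propagation delay = 22000 / 300000000 = 7.33333e-05 s.
BDP = R × t_prop = 853000000 × 7.33333e-05 = 62553.3 bits.
In bytes: 62553.3/8 = 7820 bytes.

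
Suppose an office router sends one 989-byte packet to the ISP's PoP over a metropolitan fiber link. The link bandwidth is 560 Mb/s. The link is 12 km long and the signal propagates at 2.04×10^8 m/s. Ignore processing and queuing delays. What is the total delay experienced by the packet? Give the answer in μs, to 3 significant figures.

L = 989 × 8 = 7912 bits.
Transmission delay = L/R = 7912 / 560000000 = 14.1286 μs.
Propagation delay = d/s = 12000 m / 204000000 m/s = 58.8235 μs.
Total = 73.0 μs.

73.0 μs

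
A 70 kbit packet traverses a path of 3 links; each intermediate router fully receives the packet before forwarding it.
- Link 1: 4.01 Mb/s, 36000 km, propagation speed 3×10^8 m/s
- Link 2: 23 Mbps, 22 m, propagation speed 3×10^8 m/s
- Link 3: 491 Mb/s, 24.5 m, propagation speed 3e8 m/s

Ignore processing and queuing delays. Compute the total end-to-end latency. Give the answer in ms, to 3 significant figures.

L = 70000 bits.
Transmission delays (L/R per hop): 17.4564, 3.04348, 0.142566 ms; sum = 20.6424 ms.
Propagation delays (d/s per hop): 120, 7.33333e-05, 8.16667e-05 ms; sum = 120 ms.
End-to-end = 141 ms.

141 ms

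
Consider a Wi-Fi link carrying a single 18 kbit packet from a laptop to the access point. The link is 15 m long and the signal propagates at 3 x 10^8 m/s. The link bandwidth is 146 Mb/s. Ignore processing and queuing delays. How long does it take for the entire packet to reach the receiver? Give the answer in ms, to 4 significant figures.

L = 18000 bits.
Transmission delay = L/R = 18000 / 146000000 = 0.123288 ms.
Propagation delay = d/s = 15 m / 300000000 m/s = 5e-05 ms.
Total = 0.1233 ms.

0.1233 ms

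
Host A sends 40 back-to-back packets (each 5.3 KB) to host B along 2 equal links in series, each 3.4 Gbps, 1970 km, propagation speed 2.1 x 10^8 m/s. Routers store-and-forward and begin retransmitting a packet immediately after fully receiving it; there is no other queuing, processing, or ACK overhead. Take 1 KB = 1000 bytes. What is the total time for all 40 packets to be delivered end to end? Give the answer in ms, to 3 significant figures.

Per-hop transmission t_tx = L/R = 42400/3400000000 = 0.0124706 ms.
Per-hop propagation t_prop = 1970000/210000000 = 9.38095 ms.
Pipeline fill: first packet needs 2·t_tx to clear all hops; remaining 39 packets each add one t_tx.
Total = (2+40-1)·t_tx + 2·t_prop = 41·0.0124706 + 2·9.38095 = 19.3 ms.

19.3 ms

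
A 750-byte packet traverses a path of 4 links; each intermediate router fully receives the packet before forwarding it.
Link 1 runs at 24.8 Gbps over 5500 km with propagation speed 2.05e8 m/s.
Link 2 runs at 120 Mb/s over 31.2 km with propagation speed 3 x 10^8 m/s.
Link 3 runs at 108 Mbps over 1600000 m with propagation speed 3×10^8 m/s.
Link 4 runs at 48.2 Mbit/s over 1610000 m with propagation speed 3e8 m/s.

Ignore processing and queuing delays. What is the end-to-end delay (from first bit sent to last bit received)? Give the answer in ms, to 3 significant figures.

L = 750 × 8 = 6000 bits.
Transmission delays (L/R per hop): 0.000241935, 0.05, 0.0555556, 0.124481 ms; sum = 0.230279 ms.
Propagation delays (d/s per hop): 26.8293, 0.104, 5.33333, 5.36667 ms; sum = 37.6333 ms.
End-to-end = 37.9 ms.

37.9 ms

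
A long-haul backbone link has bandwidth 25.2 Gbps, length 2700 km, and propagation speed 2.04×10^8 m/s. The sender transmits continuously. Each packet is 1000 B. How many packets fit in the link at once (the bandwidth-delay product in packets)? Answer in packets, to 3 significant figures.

Propagation delay = 2700000 / 204000000 = 0.0132353 s.
BDP = R × t_prop = 25200000000 × 0.0132353 = 333529000 bits.
In packets of 8000 bits: 41700 packets.

41700 packets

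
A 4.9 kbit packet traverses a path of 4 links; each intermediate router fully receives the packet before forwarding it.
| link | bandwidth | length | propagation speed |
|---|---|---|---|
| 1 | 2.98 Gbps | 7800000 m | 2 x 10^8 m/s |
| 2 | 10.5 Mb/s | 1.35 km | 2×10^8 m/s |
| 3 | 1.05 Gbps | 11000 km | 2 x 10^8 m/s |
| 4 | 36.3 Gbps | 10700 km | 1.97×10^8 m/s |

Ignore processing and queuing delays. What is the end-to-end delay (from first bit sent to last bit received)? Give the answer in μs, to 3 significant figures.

L = 4900 bits.
Transmission delays (L/R per hop): 1.6443, 466.667, 4.66667, 0.134986 μs; sum = 473.113 μs.
Propagation delays (d/s per hop): 39000, 6.75, 55000, 54314.7 μs; sum = 148321 μs.
End-to-end = 149000 μs.

149000 μs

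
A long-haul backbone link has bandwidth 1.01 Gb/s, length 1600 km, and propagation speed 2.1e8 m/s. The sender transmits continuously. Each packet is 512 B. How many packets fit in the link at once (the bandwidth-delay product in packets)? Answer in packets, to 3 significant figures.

Propagation delay = 1600000 / 210000000 = 0.00761905 s.
BDP = R × t_prop = 1010000000 × 0.00761905 = 7695240 bits.
In packets of 4096 bits: 1880 packets.

1880 packets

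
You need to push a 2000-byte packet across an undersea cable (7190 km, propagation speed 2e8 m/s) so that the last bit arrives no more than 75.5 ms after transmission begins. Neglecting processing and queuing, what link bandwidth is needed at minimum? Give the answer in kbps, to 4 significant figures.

404.6 kbps

L = 16000 bits.
Propagation delay = 7190000 / 200000000 = 35.95 ms.
Transmission budget = 75.5 − 35.95 = 39.55 ms.
R ≥ L / t_tx = 16000 bits / 0.03955 s = 404.6 kbps.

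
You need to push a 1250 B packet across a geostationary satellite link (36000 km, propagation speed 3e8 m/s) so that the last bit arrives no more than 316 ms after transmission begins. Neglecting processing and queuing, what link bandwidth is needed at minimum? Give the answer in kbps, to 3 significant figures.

51.0 kbps

L = 10000 bits.
Propagation delay = 36000000 / 300000000 = 120 ms.
Transmission budget = 316 − 120 = 196 ms.
R ≥ L / t_tx = 10000 bits / 0.196 s = 51.0 kbps.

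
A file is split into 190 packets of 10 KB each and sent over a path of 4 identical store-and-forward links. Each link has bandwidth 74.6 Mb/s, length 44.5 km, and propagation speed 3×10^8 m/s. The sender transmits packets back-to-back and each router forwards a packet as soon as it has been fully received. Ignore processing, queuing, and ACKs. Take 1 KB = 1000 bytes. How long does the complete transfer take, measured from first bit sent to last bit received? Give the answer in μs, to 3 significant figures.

208000 μs

Per-hop transmission t_tx = L/R = 80000/74600000 = 1072.39 μs.
Per-hop propagation t_prop = 44500/300000000 = 148.333 μs.
Pipeline fill: first packet needs 4·t_tx to clear all hops; remaining 189 packets each add one t_tx.
Total = (4+190-1)·t_tx + 4·t_prop = 193·1072.39 + 4·148.333 = 208000 μs.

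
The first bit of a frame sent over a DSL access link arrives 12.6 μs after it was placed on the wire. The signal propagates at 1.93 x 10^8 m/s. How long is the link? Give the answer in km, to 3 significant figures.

d = s × t_prop = 193000000 × 1.26e-05 = 2.43 km.

2.43 km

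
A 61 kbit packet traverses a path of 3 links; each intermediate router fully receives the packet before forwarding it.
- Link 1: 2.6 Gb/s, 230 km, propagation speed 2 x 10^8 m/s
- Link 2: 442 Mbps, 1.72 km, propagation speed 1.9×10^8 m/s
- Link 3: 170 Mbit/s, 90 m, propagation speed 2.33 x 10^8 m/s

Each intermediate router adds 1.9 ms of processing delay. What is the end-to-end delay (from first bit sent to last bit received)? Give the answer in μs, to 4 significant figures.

L = 61000 bits.
Transmission delays (L/R per hop): 23.4615, 138.009, 358.824 μs; sum = 520.294 μs.
Propagation delays (d/s per hop): 1150, 9.05263, 0.386266 μs; sum = 1159.44 μs.
Processing at 2 router(s): 2 × 1.9 ms = 3800 μs.
End-to-end = 5480 μs.

5480 μs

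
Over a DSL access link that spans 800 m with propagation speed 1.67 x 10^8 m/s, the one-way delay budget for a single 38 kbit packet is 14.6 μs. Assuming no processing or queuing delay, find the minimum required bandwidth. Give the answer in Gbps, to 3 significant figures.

3.87 Gbps

Propagation delay = 800 / 167000000 = 4.79042 μs.
Transmission budget = 14.6 − 4.79042 = 9.80958 μs.
R ≥ L / t_tx = 38000 bits / 9.80958e-06 s = 3.87 Gbps.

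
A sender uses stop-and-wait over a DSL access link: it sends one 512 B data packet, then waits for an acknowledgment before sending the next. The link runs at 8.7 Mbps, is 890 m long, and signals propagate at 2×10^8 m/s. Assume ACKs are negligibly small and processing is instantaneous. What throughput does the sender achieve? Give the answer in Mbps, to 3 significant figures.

t_tx = L/R = 4096/8700000 = 0.000470805 s.
t_prop = 890/200000000 = 4.45e-06 s; RTT = 8.9e-06 s.
Cycle = t_tx + RTT = 0.000479705 s.
Throughput = L / cycle = 4096 / 0.000479705 = 8.54 Mbps.

8.54 Mbps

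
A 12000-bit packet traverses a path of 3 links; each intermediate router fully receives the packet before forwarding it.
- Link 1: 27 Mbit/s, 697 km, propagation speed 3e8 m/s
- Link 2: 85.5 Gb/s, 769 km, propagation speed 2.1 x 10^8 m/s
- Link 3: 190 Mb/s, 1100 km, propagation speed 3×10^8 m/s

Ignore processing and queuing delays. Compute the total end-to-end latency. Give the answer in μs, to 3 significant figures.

10200 μs

Transmission delays (L/R per hop): 444.444, 0.140351, 63.1579 μs; sum = 507.743 μs.
Propagation delays (d/s per hop): 2323.33, 3661.9, 3666.67 μs; sum = 9651.9 μs.
End-to-end = 10200 μs.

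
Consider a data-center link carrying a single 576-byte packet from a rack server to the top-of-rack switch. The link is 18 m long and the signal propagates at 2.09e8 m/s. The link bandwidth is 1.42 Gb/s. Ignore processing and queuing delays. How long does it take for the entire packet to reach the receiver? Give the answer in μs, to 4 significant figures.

3.331 μs

L = 576 × 8 = 4608 bits.
Transmission delay = L/R = 4608 / 1420000000 = 3.24507 μs.
Propagation delay = d/s = 18 m / 209000000 m/s = 0.0861244 μs.
Total = 3.331 μs.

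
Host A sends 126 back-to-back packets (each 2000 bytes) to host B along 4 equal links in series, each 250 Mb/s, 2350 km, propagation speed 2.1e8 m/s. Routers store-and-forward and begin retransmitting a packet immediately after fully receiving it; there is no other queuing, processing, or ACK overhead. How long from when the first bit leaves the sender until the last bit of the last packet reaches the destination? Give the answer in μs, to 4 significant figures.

Per-hop transmission t_tx = L/R = 16000/250000000 = 64 μs.
Per-hop propagation t_prop = 2350000/210000000 = 11190.5 μs.
Pipeline fill: first packet needs 4·t_tx to clear all hops; remaining 125 packets each add one t_tx.
Total = (4+126-1)·t_tx + 4·t_prop = 129·64 + 4·11190.5 = 53020 μs.

53020 μs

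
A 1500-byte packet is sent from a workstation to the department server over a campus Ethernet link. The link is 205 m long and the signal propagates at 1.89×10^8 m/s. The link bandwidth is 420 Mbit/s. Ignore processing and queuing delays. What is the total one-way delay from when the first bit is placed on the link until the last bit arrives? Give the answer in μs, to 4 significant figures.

29.66 μs

L = 1500 × 8 = 12000 bits.
Transmission delay = L/R = 12000 / 420000000 = 28.5714 μs.
Propagation delay = d/s = 205 m / 189000000 m/s = 1.08466 μs.
Total = 29.66 μs.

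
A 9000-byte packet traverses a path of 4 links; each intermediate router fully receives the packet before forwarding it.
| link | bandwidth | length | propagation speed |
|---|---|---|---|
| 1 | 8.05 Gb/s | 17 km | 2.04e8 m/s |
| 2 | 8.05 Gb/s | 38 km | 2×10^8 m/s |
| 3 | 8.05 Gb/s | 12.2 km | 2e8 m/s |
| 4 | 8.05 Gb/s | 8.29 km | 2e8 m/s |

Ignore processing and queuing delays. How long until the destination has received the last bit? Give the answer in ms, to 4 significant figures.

L = 9000 × 8 = 72000 bits.
Transmission delay per hop = L/R = 72000/8.05e+09 = 0.0089441 ms; 4 hops → 0.0357764 ms.
Propagation delays (d/s per hop): 0.0833333, 0.19, 0.061, 0.04145 ms; sum = 0.375783 ms.
End-to-end = 0.4116 ms.

0.4116 ms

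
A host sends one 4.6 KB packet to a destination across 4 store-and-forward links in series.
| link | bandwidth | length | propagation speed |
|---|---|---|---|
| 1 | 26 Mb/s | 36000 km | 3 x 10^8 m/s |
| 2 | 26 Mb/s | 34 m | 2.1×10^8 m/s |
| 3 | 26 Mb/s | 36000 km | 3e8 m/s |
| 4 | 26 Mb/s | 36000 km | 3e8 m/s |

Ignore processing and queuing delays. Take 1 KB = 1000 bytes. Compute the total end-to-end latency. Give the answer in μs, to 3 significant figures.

L = 36800 bits.
Transmission delay per hop = L/R = 36800/26000000 = 1415.38 μs; 4 hops → 5661.54 μs.
Propagation delays (d/s per hop): 120000, 0.161905, 120000, 120000 μs; sum = 360000 μs.
End-to-end = 366000 μs.

366000 μs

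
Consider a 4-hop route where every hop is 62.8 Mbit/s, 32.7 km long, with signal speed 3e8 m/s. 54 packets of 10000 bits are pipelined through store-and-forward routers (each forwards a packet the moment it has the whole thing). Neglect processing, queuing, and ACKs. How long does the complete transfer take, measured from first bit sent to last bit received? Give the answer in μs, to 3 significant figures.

Per-hop transmission t_tx = L/R = 10000/62800000 = 159.236 μs.
Per-hop propagation t_prop = 32700/300000000 = 109 μs.
Pipeline fill: first packet needs 4·t_tx to clear all hops; remaining 53 packets each add one t_tx.
Total = (4+54-1)·t_tx + 4·t_prop = 57·159.236 + 4·109 = 9510 μs.

9510 μs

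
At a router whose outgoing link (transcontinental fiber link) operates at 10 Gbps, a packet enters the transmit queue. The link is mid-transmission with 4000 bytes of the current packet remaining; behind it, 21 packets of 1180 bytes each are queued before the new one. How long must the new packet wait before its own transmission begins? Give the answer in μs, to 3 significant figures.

23.0 μs

Each queued packet: L/R = 9440/10000000000 = 0.944 μs.
21 queued → 19.824 μs.
Plus remaining 32000 bits of current packet: 3.2 μs.
Queuing delay = 23.0 μs.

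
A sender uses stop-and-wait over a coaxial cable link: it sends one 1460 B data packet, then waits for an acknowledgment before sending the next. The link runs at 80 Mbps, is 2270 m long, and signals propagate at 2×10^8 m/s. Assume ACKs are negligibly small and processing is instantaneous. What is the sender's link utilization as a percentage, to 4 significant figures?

t_tx = L/R = 11680/80000000 = 0.000146 s.
t_prop = 2270/200000000 = 1.135e-05 s; RTT = 2.27e-05 s.
Cycle = t_tx + RTT = 0.0001687 s.
Utilization = t_tx / cycle = 0.000146/0.0001687 = 86.54 %.

86.54 %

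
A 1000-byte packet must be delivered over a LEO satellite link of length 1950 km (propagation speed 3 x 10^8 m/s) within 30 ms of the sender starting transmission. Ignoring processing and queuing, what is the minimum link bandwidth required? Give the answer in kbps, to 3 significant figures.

340 kbps

L = 8000 bits.
Propagation delay = 1950000 / 300000000 = 6.5 ms.
Transmission budget = 30 − 6.5 = 23.5 ms.
R ≥ L / t_tx = 8000 bits / 0.0235 s = 340 kbps.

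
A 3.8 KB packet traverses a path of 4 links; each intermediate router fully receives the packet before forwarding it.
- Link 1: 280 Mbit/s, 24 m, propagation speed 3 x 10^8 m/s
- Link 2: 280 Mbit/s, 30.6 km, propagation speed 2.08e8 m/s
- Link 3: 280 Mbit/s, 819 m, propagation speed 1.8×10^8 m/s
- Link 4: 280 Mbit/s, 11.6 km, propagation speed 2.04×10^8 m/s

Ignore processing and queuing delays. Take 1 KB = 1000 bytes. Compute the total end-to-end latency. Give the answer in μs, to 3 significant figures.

L = 30400 bits.
Transmission delay per hop = L/R = 30400/280000000 = 108.571 μs; 4 hops → 434.286 μs.
Propagation delays (d/s per hop): 0.08, 147.115, 4.55, 56.8627 μs; sum = 208.608 μs.
End-to-end = 643 μs.

643 μs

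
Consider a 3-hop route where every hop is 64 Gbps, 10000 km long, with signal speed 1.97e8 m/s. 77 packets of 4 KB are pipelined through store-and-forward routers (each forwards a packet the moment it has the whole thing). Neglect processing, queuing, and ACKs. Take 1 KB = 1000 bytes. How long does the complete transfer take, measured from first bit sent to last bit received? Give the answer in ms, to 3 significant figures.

152 ms

Per-hop transmission t_tx = L/R = 32000/64000000000 = 0.0005 ms.
Per-hop propagation t_prop = 10000000/197000000 = 50.7614 ms.
Pipeline fill: first packet needs 3·t_tx to clear all hops; remaining 76 packets each add one t_tx.
Total = (3+77-1)·t_tx + 3·t_prop = 79·0.0005 + 3·50.7614 = 152 ms.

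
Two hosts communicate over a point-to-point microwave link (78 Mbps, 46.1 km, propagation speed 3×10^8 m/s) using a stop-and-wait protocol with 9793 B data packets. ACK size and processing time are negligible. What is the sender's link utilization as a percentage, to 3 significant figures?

76.6 %

t_tx = L/R = 78344/78000000 = 0.00100441 s.
t_prop = 46100/300000000 = 0.000153667 s; RTT = 0.000307333 s.
Cycle = t_tx + RTT = 0.00131174 s.
Utilization = t_tx / cycle = 0.00100441/0.00131174 = 76.6 %.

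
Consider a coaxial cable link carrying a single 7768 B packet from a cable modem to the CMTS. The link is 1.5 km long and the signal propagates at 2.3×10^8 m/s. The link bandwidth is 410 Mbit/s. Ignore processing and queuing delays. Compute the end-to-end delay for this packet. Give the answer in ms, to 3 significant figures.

0.158 ms

L = 7768 × 8 = 62144 bits.
Transmission delay = L/R = 62144 / 410000000 = 0.151571 ms.
Propagation delay = d/s = 1500 m / 2.3e+08 m/s = 0.00652174 ms.
Total = 0.158 ms.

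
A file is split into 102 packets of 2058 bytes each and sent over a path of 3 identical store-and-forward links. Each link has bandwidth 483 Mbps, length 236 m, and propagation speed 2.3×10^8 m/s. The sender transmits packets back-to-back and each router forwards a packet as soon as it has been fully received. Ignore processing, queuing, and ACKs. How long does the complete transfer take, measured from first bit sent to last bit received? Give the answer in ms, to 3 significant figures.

3.55 ms

Per-hop transmission t_tx = L/R = 16464/483000000 = 0.034087 ms.
Per-hop propagation t_prop = 236/2.3e+08 = 0.00102609 ms.
Pipeline fill: first packet needs 3·t_tx to clear all hops; remaining 101 packets each add one t_tx.
Total = (3+102-1)·t_tx + 3·t_prop = 104·0.034087 + 3·0.00102609 = 3.55 ms.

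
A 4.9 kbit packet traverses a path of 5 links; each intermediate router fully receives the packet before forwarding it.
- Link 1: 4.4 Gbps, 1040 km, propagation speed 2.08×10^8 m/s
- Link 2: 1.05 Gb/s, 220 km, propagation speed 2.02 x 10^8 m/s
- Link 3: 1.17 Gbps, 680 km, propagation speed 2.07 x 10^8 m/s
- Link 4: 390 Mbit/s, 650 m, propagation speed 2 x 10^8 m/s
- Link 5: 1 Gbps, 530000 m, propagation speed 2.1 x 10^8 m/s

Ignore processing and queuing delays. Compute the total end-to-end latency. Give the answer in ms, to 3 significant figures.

L = 4900 bits.
Transmission delays (L/R per hop): 0.00111364, 0.00466667, 0.00418803, 0.0125641, 0.0049 ms; sum = 0.0274324 ms.
Propagation delays (d/s per hop): 5, 1.08911, 3.28502, 0.00325, 2.52381 ms; sum = 11.9012 ms.
End-to-end = 11.9 ms.

11.9 ms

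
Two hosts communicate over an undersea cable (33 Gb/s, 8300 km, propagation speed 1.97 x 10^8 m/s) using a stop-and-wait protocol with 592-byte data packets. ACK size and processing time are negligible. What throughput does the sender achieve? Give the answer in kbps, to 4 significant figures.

56.20 kbps

t_tx = L/R = 4736/33000000000 = 1.43515e-07 s.
t_prop = 8300000/197000000 = 0.042132 s; RTT = 0.084264 s.
Cycle = t_tx + RTT = 0.0842641 s.
Throughput = L / cycle = 4736 / 0.0842641 = 56.20 kbps.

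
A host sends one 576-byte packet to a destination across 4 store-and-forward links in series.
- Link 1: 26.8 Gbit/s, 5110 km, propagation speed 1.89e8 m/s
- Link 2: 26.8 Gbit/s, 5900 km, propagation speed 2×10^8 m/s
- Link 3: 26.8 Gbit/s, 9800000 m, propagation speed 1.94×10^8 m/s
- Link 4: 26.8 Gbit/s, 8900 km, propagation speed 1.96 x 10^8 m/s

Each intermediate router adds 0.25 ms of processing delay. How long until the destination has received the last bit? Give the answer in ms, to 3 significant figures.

153 ms

L = 576 × 8 = 4608 bits.
Transmission delay per hop = L/R = 4608/26800000000 = 0.00017194 ms; 4 hops → 0.000687761 ms.
Propagation delays (d/s per hop): 27.037, 29.5, 50.5155, 45.4082 ms; sum = 152.461 ms.
Processing at 3 router(s): 3 × 0.25 ms = 0.75 ms.
End-to-end = 153 ms.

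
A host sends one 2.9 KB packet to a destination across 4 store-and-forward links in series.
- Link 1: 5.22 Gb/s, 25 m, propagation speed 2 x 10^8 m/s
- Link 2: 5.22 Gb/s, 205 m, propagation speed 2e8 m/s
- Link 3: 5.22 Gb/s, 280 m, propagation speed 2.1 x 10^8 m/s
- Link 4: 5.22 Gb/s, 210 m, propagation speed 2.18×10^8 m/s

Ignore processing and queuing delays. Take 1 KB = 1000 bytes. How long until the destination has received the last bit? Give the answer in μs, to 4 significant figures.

L = 23200 bits.
Transmission delay per hop = L/R = 23200/5220000000 = 4.44444 μs; 4 hops → 17.7778 μs.
Propagation delays (d/s per hop): 0.125, 1.025, 1.33333, 0.963303 μs; sum = 3.44664 μs.
End-to-end = 21.22 μs.

21.22 μs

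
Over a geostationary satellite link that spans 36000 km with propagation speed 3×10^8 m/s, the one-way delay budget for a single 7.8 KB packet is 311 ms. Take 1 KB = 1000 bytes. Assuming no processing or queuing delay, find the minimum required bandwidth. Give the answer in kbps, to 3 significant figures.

L = 62400 bits.
Propagation delay = 36000000 / 300000000 = 120 ms.
Transmission budget = 311 − 120 = 191 ms.
R ≥ L / t_tx = 62400 bits / 0.191 s = 327 kbps.

327 kbps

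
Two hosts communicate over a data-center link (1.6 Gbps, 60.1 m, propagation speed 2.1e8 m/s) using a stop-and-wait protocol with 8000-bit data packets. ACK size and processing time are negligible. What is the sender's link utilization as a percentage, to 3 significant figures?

t_tx = L/R = 8000/1600000000 = 5e-06 s.
t_prop = 60.1/210000000 = 2.8619e-07 s; RTT = 5.72381e-07 s.
Cycle = t_tx + RTT = 5.57238e-06 s.
Utilization = t_tx / cycle = 5e-06/5.57238e-06 = 89.7 %.

89.7 %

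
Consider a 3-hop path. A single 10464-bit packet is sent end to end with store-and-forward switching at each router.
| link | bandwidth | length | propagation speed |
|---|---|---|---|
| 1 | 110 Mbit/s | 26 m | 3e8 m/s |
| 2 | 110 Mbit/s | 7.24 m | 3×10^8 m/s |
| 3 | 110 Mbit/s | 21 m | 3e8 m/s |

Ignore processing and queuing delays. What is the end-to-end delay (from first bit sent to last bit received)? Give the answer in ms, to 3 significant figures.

0.286 ms

Transmission delay per hop = L/R = 10464/110000000 = 0.0951273 ms; 3 hops → 0.285382 ms.
Propagation delays (d/s per hop): 8.66667e-05, 2.41333e-05, 7e-05 ms; sum = 0.0001808 ms.
End-to-end = 0.286 ms.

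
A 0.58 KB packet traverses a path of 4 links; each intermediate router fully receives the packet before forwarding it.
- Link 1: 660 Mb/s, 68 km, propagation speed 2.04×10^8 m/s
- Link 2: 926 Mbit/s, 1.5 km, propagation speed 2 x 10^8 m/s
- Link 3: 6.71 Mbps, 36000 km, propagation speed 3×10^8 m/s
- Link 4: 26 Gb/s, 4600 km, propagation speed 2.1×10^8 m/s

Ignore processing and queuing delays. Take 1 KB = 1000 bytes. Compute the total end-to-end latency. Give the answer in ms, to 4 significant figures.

L = 4640 bits.
Transmission delays (L/R per hop): 0.0070303, 0.0050108, 0.691505, 0.000178462 ms; sum = 0.703725 ms.
Propagation delays (d/s per hop): 0.333333, 0.0075, 120, 21.9048 ms; sum = 142.246 ms.
End-to-end = 142.9 ms.

142.9 ms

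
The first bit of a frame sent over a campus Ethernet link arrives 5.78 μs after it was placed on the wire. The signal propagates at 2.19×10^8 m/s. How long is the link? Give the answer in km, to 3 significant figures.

1.27 km

d = s × t_prop = 219000000 × 5.78e-06 = 1.27 km.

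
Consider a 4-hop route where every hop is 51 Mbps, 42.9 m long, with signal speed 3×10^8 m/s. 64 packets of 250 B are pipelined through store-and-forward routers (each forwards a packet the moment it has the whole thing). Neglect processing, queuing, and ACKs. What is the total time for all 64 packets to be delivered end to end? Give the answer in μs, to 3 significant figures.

Per-hop transmission t_tx = L/R = 2000/51000000 = 39.2157 μs.
Per-hop propagation t_prop = 42.9/300000000 = 0.143 μs.
Pipeline fill: first packet needs 4·t_tx to clear all hops; remaining 63 packets each add one t_tx.
Total = (4+64-1)·t_tx + 4·t_prop = 67·39.2157 + 4·0.143 = 2630 μs.

2630 μs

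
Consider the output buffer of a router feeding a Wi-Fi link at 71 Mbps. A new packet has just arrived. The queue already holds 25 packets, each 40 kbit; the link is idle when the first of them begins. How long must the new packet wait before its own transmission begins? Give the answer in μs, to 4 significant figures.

14080 μs

Each queued packet: L/R = 40000/71000000 = 563.38 μs.
25 queued → 14084.5 μs.
Queuing delay = 14080 μs.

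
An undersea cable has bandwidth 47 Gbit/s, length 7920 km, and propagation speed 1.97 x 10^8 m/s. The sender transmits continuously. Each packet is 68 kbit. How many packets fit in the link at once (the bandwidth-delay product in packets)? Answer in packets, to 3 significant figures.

27800 packets

Propagation delay = 7920000 / 197000000 = 0.040203 s.
BDP = R × t_prop = 47000000000 × 0.040203 = 1889540000 bits.
In packets of 68000 bits: 27800 packets.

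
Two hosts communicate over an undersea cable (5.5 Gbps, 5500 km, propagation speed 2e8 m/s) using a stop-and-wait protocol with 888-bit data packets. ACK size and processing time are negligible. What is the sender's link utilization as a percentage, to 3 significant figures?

0.000294 %

t_tx = L/R = 888/5500000000 = 1.61455e-07 s.
t_prop = 5500000/200000000 = 0.0275 s; RTT = 0.055 s.
Cycle = t_tx + RTT = 0.0550002 s.
Utilization = t_tx / cycle = 1.61455e-07/0.0550002 = 0.000294 %.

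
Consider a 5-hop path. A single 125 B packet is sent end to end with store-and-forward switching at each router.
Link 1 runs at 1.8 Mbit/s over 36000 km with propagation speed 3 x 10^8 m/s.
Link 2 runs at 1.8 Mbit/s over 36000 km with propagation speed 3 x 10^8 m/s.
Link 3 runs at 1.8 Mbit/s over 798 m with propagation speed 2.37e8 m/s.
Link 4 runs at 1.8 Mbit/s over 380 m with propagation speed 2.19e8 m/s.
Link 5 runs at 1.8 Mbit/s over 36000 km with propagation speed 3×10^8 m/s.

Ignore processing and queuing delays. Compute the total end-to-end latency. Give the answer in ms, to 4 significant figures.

362.8 ms

L = 125 × 8 = 1000 bits.
Transmission delay per hop = L/R = 1000/1800000 = 0.555556 ms; 5 hops → 2.77778 ms.
Propagation delays (d/s per hop): 120, 120, 0.00336709, 0.00173516, 120 ms; sum = 360.005 ms.
End-to-end = 362.8 ms.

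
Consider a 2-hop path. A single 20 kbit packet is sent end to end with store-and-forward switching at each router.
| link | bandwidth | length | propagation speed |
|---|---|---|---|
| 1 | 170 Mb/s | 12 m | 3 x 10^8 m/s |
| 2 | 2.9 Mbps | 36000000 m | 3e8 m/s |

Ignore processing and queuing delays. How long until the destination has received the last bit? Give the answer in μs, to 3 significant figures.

127000 μs

L = 20000 bits.
Transmission delays (L/R per hop): 117.647, 6896.55 μs; sum = 7014.2 μs.
Propagation delays (d/s per hop): 0.04, 120000 μs; sum = 120000 μs.
End-to-end = 127000 μs.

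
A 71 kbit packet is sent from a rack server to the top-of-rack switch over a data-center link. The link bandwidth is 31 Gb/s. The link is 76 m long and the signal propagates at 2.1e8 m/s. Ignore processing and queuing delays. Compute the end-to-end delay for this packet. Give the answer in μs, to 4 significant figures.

L = 71000 bits.
Transmission delay = L/R = 71000 / 31000000000 = 2.29032 μs.
Propagation delay = d/s = 76 m / 210000000 m/s = 0.361905 μs.
Total = 2.652 μs.

2.652 μs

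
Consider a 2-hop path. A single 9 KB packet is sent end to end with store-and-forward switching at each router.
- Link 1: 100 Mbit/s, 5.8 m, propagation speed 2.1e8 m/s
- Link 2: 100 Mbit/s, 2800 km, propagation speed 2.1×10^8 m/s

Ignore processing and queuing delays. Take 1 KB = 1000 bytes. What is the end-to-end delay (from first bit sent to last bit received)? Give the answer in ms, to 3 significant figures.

L = 72000 bits.
Transmission delay per hop = L/R = 72000/100000000 = 0.72 ms; 2 hops → 1.44 ms.
Propagation delays (d/s per hop): 2.7619e-05, 13.3333 ms; sum = 13.3334 ms.
End-to-end = 14.8 ms.

14.8 ms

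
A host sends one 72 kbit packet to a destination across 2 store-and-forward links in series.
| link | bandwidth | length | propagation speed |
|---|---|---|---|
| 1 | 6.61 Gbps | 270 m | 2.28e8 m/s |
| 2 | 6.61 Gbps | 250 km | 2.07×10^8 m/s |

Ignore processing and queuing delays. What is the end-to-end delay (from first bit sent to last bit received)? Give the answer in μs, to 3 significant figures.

1230 μs

L = 72000 bits.
Transmission delay per hop = L/R = 72000/6610000000 = 10.8926 μs; 2 hops → 21.7852 μs.
Propagation delays (d/s per hop): 1.18421, 1207.73 μs; sum = 1208.91 μs.
End-to-end = 1230 μs.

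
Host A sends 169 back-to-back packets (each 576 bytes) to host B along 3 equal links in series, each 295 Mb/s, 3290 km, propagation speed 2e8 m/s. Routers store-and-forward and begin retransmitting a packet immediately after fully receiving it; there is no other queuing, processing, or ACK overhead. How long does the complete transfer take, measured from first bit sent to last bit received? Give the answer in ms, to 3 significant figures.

52.0 ms

Per-hop transmission t_tx = L/R = 4608/295000000 = 0.0156203 ms.
Per-hop propagation t_prop = 3290000/200000000 = 16.45 ms.
Pipeline fill: first packet needs 3·t_tx to clear all hops; remaining 168 packets each add one t_tx.
Total = (3+169-1)·t_tx + 3·t_prop = 171·0.0156203 + 3·16.45 = 52.0 ms.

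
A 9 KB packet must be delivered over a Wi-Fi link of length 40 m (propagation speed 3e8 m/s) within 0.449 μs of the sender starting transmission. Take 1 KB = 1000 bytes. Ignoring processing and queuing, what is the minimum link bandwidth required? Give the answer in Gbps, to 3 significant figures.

228 Gbps

L = 72000 bits.
Propagation delay = 40 / 300000000 = 0.133333 μs.
Transmission budget = 0.449 − 0.133333 = 0.315667 μs.
R ≥ L / t_tx = 72000 bits / 3.15667e-07 s = 228 Gbps.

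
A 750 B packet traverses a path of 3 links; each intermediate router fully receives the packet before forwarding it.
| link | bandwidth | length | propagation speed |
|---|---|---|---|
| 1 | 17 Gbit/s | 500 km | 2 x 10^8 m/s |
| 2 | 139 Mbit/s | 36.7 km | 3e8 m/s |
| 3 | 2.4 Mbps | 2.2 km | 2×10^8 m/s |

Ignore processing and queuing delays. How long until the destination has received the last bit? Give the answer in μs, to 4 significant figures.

5177 μs

L = 750 × 8 = 6000 bits.
Transmission delays (L/R per hop): 0.352941, 43.1655, 2500 μs; sum = 2543.52 μs.
Propagation delays (d/s per hop): 2500, 122.333, 11 μs; sum = 2633.33 μs.
End-to-end = 5177 μs.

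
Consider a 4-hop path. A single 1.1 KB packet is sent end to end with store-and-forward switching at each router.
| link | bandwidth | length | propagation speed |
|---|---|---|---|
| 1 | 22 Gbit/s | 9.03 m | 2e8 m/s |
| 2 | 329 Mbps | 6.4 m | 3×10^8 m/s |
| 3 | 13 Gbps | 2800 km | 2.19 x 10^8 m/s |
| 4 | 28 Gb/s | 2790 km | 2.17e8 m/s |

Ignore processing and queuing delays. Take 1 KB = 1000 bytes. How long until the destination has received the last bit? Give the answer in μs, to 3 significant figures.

L = 8800 bits.
Transmission delays (L/R per hop): 0.4, 26.7477, 0.676923, 0.314286 μs; sum = 28.1389 μs.
Propagation delays (d/s per hop): 0.04515, 0.0213333, 12785.4, 12857.1 μs; sum = 25642.6 μs.
End-to-end = 25700 μs.

25700 μs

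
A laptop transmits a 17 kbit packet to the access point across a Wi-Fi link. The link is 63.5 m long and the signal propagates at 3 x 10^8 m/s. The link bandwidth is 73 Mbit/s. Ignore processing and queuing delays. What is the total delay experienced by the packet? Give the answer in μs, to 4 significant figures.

233.1 μs

L = 17000 bits.
Transmission delay = L/R = 17000 / 73000000 = 232.877 μs.
Propagation delay = d/s = 63.5 m / 300000000 m/s = 0.211667 μs.
Total = 233.1 μs.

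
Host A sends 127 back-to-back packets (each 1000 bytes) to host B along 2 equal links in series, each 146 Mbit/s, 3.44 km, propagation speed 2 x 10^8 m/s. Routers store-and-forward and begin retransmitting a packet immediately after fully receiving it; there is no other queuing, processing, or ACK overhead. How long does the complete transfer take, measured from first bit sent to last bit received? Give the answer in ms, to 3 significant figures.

Per-hop transmission t_tx = L/R = 8000/146000000 = 0.0547945 ms.
Per-hop propagation t_prop = 3440/200000000 = 0.0172 ms.
Pipeline fill: first packet needs 2·t_tx to clear all hops; remaining 126 packets each add one t_tx.
Total = (2+127-1)·t_tx + 2·t_prop = 128·0.0547945 + 2·0.0172 = 7.05 ms.

7.05 ms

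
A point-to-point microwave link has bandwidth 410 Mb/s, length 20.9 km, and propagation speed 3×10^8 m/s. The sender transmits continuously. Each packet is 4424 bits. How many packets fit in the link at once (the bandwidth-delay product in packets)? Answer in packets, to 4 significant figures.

Propagation delay = 20900 / 300000000 = 6.96667e-05 s.
BDP = R × t_prop = 410000000 × 6.96667e-05 = 28563.3 bits.
In packets of 4424 bits: 6.456 packets.

6.456 packets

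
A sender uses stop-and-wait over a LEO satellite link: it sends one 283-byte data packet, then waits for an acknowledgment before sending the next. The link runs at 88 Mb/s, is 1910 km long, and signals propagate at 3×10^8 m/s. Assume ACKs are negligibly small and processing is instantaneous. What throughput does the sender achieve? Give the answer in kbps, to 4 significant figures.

177.4 kbps

t_tx = L/R = 2264/88000000 = 2.57273e-05 s.
t_prop = 1910000/300000000 = 0.00636667 s; RTT = 0.0127333 s.
Cycle = t_tx + RTT = 0.0127591 s.
Throughput = L / cycle = 2264 / 0.0127591 = 177.4 kbps.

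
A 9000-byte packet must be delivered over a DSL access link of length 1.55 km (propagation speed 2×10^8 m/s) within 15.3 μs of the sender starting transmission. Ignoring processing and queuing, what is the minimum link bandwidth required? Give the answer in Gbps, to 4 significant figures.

9.536 Gbps

L = 72000 bits.
Propagation delay = 1550 / 200000000 = 7.75 μs.
Transmission budget = 15.3 − 7.75 = 7.55 μs.
R ≥ L / t_tx = 72000 bits / 7.55e-06 s = 9.536 Gbps.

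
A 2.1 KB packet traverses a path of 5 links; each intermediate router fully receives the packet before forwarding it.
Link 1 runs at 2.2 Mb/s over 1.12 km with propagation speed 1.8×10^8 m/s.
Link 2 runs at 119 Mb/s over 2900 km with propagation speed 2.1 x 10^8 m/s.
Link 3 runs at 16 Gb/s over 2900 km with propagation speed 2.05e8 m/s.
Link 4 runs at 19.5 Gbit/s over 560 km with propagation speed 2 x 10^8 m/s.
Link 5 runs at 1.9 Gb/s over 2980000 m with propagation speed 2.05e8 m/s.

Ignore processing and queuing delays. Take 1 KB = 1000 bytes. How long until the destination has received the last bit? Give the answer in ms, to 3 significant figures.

53.1 ms

L = 16800 bits.
Transmission delays (L/R per hop): 7.63636, 0.141176, 0.00105, 0.000861538, 0.00884211 ms; sum = 7.78829 ms.
Propagation delays (d/s per hop): 0.00622222, 13.8095, 14.1463, 2.8, 14.5366 ms; sum = 45.2987 ms.
End-to-end = 53.1 ms.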